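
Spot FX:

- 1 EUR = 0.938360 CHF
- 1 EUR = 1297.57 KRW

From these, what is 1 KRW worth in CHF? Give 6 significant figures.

KRW/CHF = 0.000723167

1 KRW ÷ 1297.57 = 0.000770671 EUR
0.000770671 EUR × 0.938360 = 0.000723167 CHF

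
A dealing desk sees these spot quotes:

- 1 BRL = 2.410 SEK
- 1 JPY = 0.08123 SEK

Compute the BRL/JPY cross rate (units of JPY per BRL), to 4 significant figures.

BRL/JPY = 29.67

1 BRL × 2.410 = 2.41 SEK
2.41 SEK ÷ 0.08123 = 29.6688 JPY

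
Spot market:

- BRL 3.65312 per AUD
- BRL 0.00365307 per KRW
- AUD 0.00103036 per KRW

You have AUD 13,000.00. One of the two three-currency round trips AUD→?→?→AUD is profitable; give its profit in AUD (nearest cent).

Profitable loop is AUD → BRL → KRW → AUD:
AUD 13,000.00 × 3.65312 = BRL 47,490.56
BRL 47,490.56 ÷ 0.00365307 = KRW 13,000,178
KRW 13,000,178 × 0.00103036 = AUD 13,394.86
Profit = AUD 13,394.86 − AUD 13,000.00

Profit: AUD 394.86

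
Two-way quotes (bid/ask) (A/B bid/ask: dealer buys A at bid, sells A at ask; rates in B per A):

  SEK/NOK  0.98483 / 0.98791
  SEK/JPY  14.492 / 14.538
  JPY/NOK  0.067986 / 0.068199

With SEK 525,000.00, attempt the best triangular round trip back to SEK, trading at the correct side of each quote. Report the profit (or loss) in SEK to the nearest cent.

Best loop SEK → JPY → NOK → SEK:
SEK 525,000.00 × 14.492 (sell SEK at bid) = JPY 7,608,300
JPY 7,608,300 × 0.067986 (sell JPY at bid) = NOK 517,257.88
NOK 517,257.88 ÷ 0.98791 (buy SEK at ask) = SEK 523,588.06

Net result: SEK -1,411.94 (no profitable arbitrage after spreads)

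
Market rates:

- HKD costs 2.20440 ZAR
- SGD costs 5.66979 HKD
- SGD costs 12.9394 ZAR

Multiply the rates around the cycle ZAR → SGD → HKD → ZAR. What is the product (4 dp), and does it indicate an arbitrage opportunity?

Around ZAR → SGD → HKD → ZAR: 1 ÷ 12.9394 × 5.66979 × 2.20440 = 0.965925
Product < 1; profitable direction is ZAR → HKD → SGD → ZAR.

0.9659 (arbitrage exists)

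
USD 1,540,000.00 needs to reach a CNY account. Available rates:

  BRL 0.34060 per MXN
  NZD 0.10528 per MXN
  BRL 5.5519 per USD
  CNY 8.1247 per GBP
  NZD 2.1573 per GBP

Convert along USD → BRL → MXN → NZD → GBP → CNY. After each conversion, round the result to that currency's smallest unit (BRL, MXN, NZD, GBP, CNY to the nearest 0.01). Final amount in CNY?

CNY 9,953,146.10

USD 1,540,000.00 × 5.5519 = BRL 8,549,926.00
BRL 8,549,926.00 ÷ 0.34060 = MXN 25,102,542.57
MXN 25,102,542.57 × 0.10528 = NZD 2,642,795.68
NZD 2,642,795.68 ÷ 2.1573 = GBP 1,225,047.83
GBP 1,225,047.83 × 8.1247 = CNY 9,953,146.10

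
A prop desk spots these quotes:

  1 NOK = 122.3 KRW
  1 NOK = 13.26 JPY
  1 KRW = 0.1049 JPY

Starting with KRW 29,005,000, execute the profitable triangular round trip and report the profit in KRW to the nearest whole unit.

Profit: KRW 973,814

Profitable loop is KRW → NOK → JPY → KRW:
KRW 29,005,000 ÷ 122.3 = NOK 237,162.71
NOK 237,162.71 × 13.26 = JPY 3,144,778
JPY 3,144,778 ÷ 0.1049 = KRW 29,978,814
Profit = KRW 29,978,814 − KRW 29,005,000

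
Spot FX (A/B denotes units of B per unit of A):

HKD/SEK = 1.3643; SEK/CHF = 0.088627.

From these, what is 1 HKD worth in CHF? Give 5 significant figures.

HKD/CHF = 0.12091

1 HKD × 1.3643 = 1.3643 SEK
1.3643 SEK × 0.088627 = 0.120914 CHF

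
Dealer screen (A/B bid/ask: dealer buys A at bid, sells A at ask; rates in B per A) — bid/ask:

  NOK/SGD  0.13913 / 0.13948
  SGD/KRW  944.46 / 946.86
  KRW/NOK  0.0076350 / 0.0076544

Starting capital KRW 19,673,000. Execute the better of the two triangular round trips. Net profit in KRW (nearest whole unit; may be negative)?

Best loop KRW → NOK → SGD → KRW:
KRW 19,673,000 × 0.0076350 (sell KRW at bid) = NOK 150,203.36
NOK 150,203.36 × 0.13913 (sell NOK at bid) = SGD 20,897.79
SGD 20,897.79 × 944.46 (sell SGD at bid) = KRW 19,737,129

Net profit: KRW 64,129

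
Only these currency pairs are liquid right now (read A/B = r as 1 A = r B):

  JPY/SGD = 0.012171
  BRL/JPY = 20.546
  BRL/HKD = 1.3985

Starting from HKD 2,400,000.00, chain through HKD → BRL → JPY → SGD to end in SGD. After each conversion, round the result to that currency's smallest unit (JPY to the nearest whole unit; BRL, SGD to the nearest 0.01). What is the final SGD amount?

SGD 429,143.28

HKD 2,400,000.00 ÷ 1.3985 = BRL 1,716,124.42
BRL 1,716,124.42 × 20.546 = JPY 35,259,492
JPY 35,259,492 × 0.012171 = SGD 429,143.28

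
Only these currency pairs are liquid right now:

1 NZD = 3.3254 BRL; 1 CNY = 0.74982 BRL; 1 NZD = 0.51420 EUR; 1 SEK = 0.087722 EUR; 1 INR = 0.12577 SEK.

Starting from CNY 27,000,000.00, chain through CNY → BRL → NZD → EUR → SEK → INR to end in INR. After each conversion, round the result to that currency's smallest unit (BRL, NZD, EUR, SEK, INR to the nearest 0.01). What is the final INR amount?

INR 283,741,839.07

CNY 27,000,000.00 × 0.74982 = BRL 20,245,140.00
BRL 20,245,140.00 ÷ 3.3254 = NZD 6,088,031.52
NZD 6,088,031.52 × 0.51420 = EUR 3,130,465.81
EUR 3,130,465.81 ÷ 0.087722 = SEK 35,686,211.10
SEK 35,686,211.10 ÷ 0.12577 = INR 283,741,839.07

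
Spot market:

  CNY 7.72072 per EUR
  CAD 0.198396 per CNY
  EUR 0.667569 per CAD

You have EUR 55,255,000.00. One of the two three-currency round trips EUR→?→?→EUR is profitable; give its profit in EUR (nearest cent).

Profit: EUR 1,246,302.39

Profitable loop is EUR → CNY → CAD → EUR:
EUR 55,255,000.00 × 7.72072 = CNY 426,608,383.60
CNY 426,608,383.60 × 0.198396 = CAD 84,637,396.87
CAD 84,637,396.87 × 0.667569 = EUR 56,501,302.39
Profit = EUR 56,501,302.39 − EUR 55,255,000.00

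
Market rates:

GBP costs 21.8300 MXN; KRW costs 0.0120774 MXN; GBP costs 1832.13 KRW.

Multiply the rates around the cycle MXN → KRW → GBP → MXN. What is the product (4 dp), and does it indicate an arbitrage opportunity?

Around MXN → KRW → GBP → MXN: 1 ÷ 0.0120774 ÷ 1832.13 × 21.8300 = 0.986561
Product < 1; profitable direction is MXN → GBP → KRW → MXN.

0.9866 (arbitrage exists)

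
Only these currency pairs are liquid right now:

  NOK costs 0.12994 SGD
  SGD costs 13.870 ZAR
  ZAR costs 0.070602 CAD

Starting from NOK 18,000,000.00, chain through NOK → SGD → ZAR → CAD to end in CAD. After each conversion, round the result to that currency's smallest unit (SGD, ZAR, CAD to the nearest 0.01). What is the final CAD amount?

CAD 2,290,386.80

NOK 18,000,000.00 × 0.12994 = SGD 2,338,920.00
SGD 2,338,920.00 × 13.870 = ZAR 32,440,820.40
ZAR 32,440,820.40 × 0.070602 = CAD 2,290,386.80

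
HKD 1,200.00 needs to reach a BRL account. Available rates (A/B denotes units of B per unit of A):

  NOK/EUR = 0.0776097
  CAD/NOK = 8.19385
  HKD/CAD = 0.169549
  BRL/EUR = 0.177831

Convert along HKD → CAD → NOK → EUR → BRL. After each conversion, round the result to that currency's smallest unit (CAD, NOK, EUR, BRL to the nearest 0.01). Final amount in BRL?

HKD 1,200.00 × 0.169549 = CAD 203.46
CAD 203.46 × 8.19385 = NOK 1,667.12
NOK 1,667.12 × 0.0776097 = EUR 129.38
EUR 129.38 ÷ 0.177831 = BRL 727.54

BRL 727.54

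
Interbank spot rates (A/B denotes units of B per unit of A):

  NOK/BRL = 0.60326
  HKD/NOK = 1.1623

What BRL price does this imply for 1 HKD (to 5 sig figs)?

HKD/BRL = 0.70117

1 HKD × 1.1623 = 1.1623 NOK
1.1623 NOK × 0.60326 = 0.701169 BRL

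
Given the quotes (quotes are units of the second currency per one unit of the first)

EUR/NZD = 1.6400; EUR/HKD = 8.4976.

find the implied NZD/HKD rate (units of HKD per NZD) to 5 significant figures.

NZD/HKD = 5.1815

1 NZD ÷ 1.6400 = 0.609756 EUR
0.609756 EUR × 8.4976 = 5.18146 HKD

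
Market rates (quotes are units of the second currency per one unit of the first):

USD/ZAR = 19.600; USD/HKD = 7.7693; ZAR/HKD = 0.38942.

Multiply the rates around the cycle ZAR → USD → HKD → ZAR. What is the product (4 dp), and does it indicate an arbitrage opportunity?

Around ZAR → USD → HKD → ZAR: 1 ÷ 19.600 × 7.7693 ÷ 0.38942 = 1.017906
Product > 1; profitable direction is ZAR → USD → HKD → ZAR.

1.0179 (arbitrage exists)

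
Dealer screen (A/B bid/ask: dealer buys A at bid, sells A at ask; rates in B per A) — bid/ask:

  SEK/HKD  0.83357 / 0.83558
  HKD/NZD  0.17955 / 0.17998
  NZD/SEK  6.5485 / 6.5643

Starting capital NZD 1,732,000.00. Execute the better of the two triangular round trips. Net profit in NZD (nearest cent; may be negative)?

Net profit: NZD 22,474.99

Best loop NZD → HKD → SEK → NZD:
NZD 1,732,000.00 ÷ 0.17998 (buy HKD at ask) = HKD 9,623,291.48
HKD 9,623,291.48 ÷ 0.83558 (buy SEK at ask) = SEK 11,516,900.21
SEK 11,516,900.21 ÷ 6.5643 (buy NZD at ask) = NZD 1,754,474.99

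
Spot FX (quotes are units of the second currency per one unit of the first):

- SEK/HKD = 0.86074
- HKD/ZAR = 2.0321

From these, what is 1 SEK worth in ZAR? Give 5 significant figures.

1 SEK × 0.86074 = 0.86074 HKD
0.86074 HKD × 2.0321 = 1.74911 ZAR

SEK/ZAR = 1.7491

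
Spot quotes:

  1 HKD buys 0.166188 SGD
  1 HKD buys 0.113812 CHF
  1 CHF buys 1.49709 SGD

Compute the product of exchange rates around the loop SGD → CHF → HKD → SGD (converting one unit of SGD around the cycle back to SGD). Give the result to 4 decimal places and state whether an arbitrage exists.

Around SGD → CHF → HKD → SGD: 1 ÷ 1.49709 ÷ 0.113812 × 0.166188 = 0.975357
Product < 1; profitable direction is SGD → HKD → CHF → SGD.

0.9754 (arbitrage exists)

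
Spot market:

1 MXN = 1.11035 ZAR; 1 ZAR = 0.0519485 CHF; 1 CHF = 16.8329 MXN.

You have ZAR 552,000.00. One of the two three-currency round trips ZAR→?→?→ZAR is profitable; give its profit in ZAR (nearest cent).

Profitable loop is ZAR → MXN → CHF → ZAR:
ZAR 552,000.00 ÷ 1.11035 = MXN 497,140.54
MXN 497,140.54 ÷ 16.8329 = CHF 29,533.86
CHF 29,533.86 ÷ 0.0519485 = ZAR 568,521.93
Profit = ZAR 568,521.93 − ZAR 552,000.00

Profit: ZAR 16,521.93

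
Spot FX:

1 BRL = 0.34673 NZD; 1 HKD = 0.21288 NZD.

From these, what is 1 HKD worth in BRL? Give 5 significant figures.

1 HKD × 0.21288 = 0.21288 NZD
0.21288 NZD ÷ 0.34673 = 0.613965 BRL

HKD/BRL = 0.61396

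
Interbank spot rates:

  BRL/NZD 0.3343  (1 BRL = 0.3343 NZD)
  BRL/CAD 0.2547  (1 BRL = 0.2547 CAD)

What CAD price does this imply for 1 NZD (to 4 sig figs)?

NZD/CAD = 0.7619

1 NZD ÷ 0.3343 = 2.99133 BRL
2.99133 BRL × 0.2547 = 0.761891 CAD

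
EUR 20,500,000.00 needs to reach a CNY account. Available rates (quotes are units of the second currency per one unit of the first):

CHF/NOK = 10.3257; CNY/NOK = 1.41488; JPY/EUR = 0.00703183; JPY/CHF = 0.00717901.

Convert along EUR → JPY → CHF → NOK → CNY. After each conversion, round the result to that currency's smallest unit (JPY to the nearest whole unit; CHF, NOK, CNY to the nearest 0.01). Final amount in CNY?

CNY 152,739,003.15

EUR 20,500,000.00 ÷ 0.00703183 = JPY 2,915,315,074
JPY 2,915,315,074 × 0.00717901 = CHF 20,929,076.07
CHF 20,929,076.07 × 10.3257 = NOK 216,107,360.78
NOK 216,107,360.78 ÷ 1.41488 = CNY 152,739,003.15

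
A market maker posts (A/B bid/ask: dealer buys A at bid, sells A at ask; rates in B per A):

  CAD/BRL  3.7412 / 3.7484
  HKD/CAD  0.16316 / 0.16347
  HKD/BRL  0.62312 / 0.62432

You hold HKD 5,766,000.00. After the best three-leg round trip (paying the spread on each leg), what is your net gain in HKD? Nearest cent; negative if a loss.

Net profit: HKD 97,573.01

Best loop HKD → BRL → CAD → HKD:
HKD 5,766,000.00 × 0.62312 (sell HKD at bid) = BRL 3,592,909.92
BRL 3,592,909.92 ÷ 3.7484 (buy CAD at ask) = CAD 958,518.28
CAD 958,518.28 ÷ 0.16347 (buy HKD at ask) = HKD 5,863,573.01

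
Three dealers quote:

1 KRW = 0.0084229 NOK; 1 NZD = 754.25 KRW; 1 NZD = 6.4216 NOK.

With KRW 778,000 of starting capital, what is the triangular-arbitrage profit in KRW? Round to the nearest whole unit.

Profitable loop is KRW → NZD → NOK → KRW:
KRW 778,000 ÷ 754.25 = NZD 1,031.49
NZD 1,031.49 × 6.4216 = NOK 6,623.80
NOK 6,623.80 ÷ 0.0084229 = KRW 786,404
Profit = KRW 786,404 − KRW 778,000

Profit: KRW 8,404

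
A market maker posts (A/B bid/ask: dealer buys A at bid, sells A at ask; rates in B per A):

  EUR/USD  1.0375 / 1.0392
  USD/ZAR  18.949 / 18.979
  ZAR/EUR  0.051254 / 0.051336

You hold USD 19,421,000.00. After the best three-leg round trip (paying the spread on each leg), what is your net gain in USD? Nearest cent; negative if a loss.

Best loop USD → ZAR → EUR → USD:
USD 19,421,000.00 × 18.949 (sell USD at bid) = ZAR 368,008,529.00
ZAR 368,008,529.00 × 0.051254 (sell ZAR at bid) = EUR 18,861,909.15
EUR 18,861,909.15 × 1.0375 (sell EUR at bid) = USD 19,569,230.74

Net profit: USD 148,230.74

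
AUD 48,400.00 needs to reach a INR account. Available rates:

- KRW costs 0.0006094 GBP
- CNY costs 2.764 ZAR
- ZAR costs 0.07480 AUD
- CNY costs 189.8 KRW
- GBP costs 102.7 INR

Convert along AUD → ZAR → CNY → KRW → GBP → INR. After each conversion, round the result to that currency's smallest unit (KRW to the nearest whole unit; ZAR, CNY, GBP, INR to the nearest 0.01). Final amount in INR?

INR 2,780,832.55

AUD 48,400.00 ÷ 0.07480 = ZAR 647,058.82
ZAR 647,058.82 ÷ 2.764 = CNY 234,102.32
CNY 234,102.32 × 189.8 = KRW 44,432,620
KRW 44,432,620 × 0.0006094 = GBP 27,077.24
GBP 27,077.24 × 102.7 = INR 2,780,832.55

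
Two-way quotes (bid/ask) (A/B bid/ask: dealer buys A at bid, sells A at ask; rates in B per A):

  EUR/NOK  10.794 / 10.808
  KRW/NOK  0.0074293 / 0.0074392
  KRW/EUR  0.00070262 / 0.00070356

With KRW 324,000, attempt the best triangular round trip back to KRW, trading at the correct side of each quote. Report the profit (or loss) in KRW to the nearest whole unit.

Net profit: KRW 6,310

Best loop KRW → EUR → NOK → KRW:
KRW 324,000 × 0.00070262 (sell KRW at bid) = EUR 227.65
EUR 227.65 × 10.794 (sell EUR at bid) = NOK 2,457.24
NOK 2,457.24 ÷ 0.0074392 (buy KRW at ask) = KRW 330,310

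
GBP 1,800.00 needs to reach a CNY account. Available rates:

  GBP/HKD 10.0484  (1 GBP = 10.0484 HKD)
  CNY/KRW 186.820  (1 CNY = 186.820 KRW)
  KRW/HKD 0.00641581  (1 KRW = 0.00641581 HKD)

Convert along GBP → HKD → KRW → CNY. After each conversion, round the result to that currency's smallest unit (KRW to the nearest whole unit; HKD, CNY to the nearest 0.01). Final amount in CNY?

GBP 1,800.00 × 10.0484 = HKD 18,087.12
HKD 18,087.12 ÷ 0.00641581 = KRW 2,819,148
KRW 2,819,148 ÷ 186.820 = CNY 15,090.18

CNY 15,090.18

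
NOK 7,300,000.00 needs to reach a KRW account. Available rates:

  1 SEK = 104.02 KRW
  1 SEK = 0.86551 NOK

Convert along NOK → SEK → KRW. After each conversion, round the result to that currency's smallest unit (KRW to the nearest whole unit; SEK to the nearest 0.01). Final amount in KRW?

KRW 877,339,372

NOK 7,300,000.00 ÷ 0.86551 = SEK 8,434,333.51
SEK 8,434,333.51 × 104.02 = KRW 877,339,372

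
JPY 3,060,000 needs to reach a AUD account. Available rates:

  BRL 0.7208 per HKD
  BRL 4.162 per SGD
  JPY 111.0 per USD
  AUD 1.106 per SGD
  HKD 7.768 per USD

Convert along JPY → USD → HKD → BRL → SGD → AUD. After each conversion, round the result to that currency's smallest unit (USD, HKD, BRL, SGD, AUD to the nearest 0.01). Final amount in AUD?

AUD 41,018.10

JPY 3,060,000 ÷ 111.0 = USD 27,567.57
USD 27,567.57 × 7.768 = HKD 214,144.88
HKD 214,144.88 × 0.7208 = BRL 154,355.63
BRL 154,355.63 ÷ 4.162 = SGD 37,086.89
SGD 37,086.89 × 1.106 = AUD 41,018.10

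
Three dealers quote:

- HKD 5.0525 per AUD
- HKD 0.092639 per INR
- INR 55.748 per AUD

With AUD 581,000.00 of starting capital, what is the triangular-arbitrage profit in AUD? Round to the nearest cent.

Profit: AUD 12,872.15

Profitable loop is AUD → INR → HKD → AUD:
AUD 581,000.00 × 55.748 = INR 32,389,588.00
INR 32,389,588.00 × 0.092639 = HKD 3,000,539.04
HKD 3,000,539.04 ÷ 5.0525 = AUD 593,872.15
Profit = AUD 593,872.15 − AUD 581,000.00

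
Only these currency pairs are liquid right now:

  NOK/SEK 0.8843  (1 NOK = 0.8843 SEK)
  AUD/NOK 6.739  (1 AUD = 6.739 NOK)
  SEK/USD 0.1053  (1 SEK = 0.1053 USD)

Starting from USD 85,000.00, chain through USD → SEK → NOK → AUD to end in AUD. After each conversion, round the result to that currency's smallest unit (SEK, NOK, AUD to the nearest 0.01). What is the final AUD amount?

AUD 135,455.13

USD 85,000.00 ÷ 0.1053 = SEK 807,217.47
SEK 807,217.47 ÷ 0.8843 = NOK 912,832.15
NOK 912,832.15 ÷ 6.739 = AUD 135,455.13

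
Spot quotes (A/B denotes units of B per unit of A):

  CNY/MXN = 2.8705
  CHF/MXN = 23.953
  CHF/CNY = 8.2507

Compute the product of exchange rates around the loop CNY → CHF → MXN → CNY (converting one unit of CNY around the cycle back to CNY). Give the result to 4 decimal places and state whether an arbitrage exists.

1.0114 (arbitrage exists)

Around CNY → CHF → MXN → CNY: 1 ÷ 8.2507 × 23.953 ÷ 2.8705 = 1.011373
Product > 1; profitable direction is CNY → CHF → MXN → CNY.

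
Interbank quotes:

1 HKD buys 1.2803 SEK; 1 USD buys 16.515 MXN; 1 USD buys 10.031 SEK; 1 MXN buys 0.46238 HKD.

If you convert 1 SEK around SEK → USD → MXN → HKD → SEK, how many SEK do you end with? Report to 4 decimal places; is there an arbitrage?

0.9746 (arbitrage exists)

Around SEK → USD → MXN → HKD → SEK: 1 ÷ 10.031 × 16.515 × 0.46238 × 1.2803 = 0.974642
Product < 1; profitable direction is SEK → HKD → MXN → USD → SEK.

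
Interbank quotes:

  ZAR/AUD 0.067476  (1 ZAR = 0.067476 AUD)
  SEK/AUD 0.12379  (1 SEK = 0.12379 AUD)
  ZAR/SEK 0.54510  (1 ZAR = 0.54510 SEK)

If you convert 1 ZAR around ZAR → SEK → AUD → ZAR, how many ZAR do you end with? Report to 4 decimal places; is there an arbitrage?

1.0000 (no arbitrage)

Around ZAR → SEK → AUD → ZAR: 1 × 0.54510 × 0.12379 ÷ 0.067476 = 1.000029
Product ≈ 1 (deviation 0.003%, within rounding noise).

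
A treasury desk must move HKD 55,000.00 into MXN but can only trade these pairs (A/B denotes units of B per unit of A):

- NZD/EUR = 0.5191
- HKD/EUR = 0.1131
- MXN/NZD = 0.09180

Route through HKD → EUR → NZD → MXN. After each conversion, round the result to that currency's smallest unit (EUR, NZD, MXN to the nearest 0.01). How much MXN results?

HKD 55,000.00 × 0.1131 = EUR 6,220.50
EUR 6,220.50 ÷ 0.5191 = NZD 11,983.24
NZD 11,983.24 ÷ 0.09180 = MXN 130,536.38

MXN 130,536.38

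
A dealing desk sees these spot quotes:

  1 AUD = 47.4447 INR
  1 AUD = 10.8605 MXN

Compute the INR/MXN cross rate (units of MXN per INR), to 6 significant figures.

INR/MXN = 0.228909

1 INR ÷ 47.4447 = 0.0210772 AUD
0.0210772 AUD × 10.8605 = 0.228909 MXN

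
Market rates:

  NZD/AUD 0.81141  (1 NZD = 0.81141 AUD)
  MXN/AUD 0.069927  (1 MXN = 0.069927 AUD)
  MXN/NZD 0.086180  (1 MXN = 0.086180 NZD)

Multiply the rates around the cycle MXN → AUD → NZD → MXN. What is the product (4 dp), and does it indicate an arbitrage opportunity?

Around MXN → AUD → NZD → MXN: 1 × 0.069927 ÷ 0.81141 ÷ 0.086180 = 0.999996
Product ≈ 1 (deviation 0.000%, within rounding noise).

1.0000 (no arbitrage)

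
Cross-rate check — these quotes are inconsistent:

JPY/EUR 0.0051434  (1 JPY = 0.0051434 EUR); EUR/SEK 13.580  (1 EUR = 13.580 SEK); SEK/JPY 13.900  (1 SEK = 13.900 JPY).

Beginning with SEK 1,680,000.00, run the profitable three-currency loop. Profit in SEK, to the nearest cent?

Profitable loop is SEK → EUR → JPY → SEK:
SEK 1,680,000.00 ÷ 13.580 = EUR 123,711.34
EUR 123,711.34 ÷ 0.0051434 = JPY 24,052,444
JPY 24,052,444 ÷ 13.900 = SEK 1,730,391.65
Profit = SEK 1,730,391.65 − SEK 1,680,000.00

Profit: SEK 50,391.65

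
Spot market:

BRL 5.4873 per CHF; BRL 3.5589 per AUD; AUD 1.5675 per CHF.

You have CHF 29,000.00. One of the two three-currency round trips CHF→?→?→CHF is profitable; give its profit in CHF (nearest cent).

Profitable loop is CHF → AUD → BRL → CHF:
CHF 29,000.00 × 1.5675 = AUD 45,457.50
AUD 45,457.50 × 3.5589 = BRL 161,778.70
BRL 161,778.70 ÷ 5.4873 = CHF 29,482.39
Profit = CHF 29,482.39 − CHF 29,000.00

Profit: CHF 482.39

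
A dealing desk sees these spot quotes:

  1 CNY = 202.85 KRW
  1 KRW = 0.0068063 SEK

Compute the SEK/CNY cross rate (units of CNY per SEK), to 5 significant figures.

SEK/CNY = 0.72429

1 SEK ÷ 0.0068063 = 146.923 KRW
146.923 KRW ÷ 202.85 = 0.724292 CNY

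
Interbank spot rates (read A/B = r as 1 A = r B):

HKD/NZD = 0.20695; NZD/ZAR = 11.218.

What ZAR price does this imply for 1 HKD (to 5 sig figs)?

HKD/ZAR = 2.3216

1 HKD × 0.20695 = 0.20695 NZD
0.20695 NZD × 11.218 = 2.32157 ZAR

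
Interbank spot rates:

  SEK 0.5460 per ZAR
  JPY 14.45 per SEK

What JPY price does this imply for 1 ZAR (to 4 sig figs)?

ZAR/JPY = 7.890

1 ZAR × 0.5460 = 0.546 SEK
0.546 SEK × 14.45 = 7.8897 JPY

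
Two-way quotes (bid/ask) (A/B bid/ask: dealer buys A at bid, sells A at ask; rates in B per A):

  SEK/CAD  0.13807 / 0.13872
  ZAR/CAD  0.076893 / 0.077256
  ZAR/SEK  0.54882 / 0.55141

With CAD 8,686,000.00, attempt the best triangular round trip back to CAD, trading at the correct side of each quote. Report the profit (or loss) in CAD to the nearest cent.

Net profit: CAD 45,581.51

Best loop CAD → SEK → ZAR → CAD:
CAD 8,686,000.00 ÷ 0.13872 (buy SEK at ask) = SEK 62,615,340.25
SEK 62,615,340.25 ÷ 0.55141 (buy ZAR at ask) = ZAR 113,554,959.57
ZAR 113,554,959.57 × 0.076893 (sell ZAR at bid) = CAD 8,731,581.51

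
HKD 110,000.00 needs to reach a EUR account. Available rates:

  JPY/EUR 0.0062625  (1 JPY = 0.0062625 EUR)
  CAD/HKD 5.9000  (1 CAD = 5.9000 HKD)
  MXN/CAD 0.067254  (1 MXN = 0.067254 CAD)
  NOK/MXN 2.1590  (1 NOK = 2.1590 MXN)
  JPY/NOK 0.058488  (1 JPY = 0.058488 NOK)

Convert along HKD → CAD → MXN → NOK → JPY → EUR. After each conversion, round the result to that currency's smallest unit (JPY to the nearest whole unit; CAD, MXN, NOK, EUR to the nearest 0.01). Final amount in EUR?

HKD 110,000.00 ÷ 5.9000 = CAD 18,644.07
CAD 18,644.07 ÷ 0.067254 = MXN 277,218.75
MXN 277,218.75 ÷ 2.1590 = NOK 128,401.46
NOK 128,401.46 ÷ 0.058488 = JPY 2,195,347
JPY 2,195,347 × 0.0062625 = EUR 13,748.36

EUR 13,748.36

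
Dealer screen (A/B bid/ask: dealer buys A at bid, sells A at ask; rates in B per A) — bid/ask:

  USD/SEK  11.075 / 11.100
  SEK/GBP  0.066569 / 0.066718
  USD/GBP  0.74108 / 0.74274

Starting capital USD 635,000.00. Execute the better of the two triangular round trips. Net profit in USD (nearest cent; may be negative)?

Best loop USD → GBP → SEK → USD:
USD 635,000.00 × 0.74108 (sell USD at bid) = GBP 470,585.80
GBP 470,585.80 ÷ 0.066718 (buy SEK at ask) = SEK 7,053,355.92
SEK 7,053,355.92 ÷ 11.100 (buy USD at ask) = USD 635,437.47

Net profit: USD 437.47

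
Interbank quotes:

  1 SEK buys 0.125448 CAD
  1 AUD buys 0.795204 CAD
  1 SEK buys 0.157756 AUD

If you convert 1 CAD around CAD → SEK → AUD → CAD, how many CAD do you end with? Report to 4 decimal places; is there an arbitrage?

Around CAD → SEK → AUD → CAD: 1 ÷ 0.125448 × 0.157756 × 0.795204 = 1.000002
Product ≈ 1 (deviation 0.000%, within rounding noise).

1.0000 (no arbitrage)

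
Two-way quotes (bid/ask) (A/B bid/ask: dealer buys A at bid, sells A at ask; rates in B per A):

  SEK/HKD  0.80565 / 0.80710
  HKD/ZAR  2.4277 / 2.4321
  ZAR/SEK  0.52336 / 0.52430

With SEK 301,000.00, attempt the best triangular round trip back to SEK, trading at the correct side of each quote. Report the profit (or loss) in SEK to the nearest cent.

Net profit: SEK 7,111.89

Best loop SEK → HKD → ZAR → SEK:
SEK 301,000.00 × 0.80565 (sell SEK at bid) = HKD 242,500.65
HKD 242,500.65 × 2.4277 (sell HKD at bid) = ZAR 588,718.83
ZAR 588,718.83 × 0.52336 (sell ZAR at bid) = SEK 308,111.89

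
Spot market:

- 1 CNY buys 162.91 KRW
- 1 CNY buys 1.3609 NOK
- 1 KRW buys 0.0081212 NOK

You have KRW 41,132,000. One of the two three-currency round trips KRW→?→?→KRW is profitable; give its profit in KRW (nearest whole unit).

Profit: KRW 1,177,519

Profitable loop is KRW → CNY → NOK → KRW:
KRW 41,132,000 ÷ 162.91 = CNY 252,482.97
CNY 252,482.97 × 1.3609 = NOK 343,604.07
NOK 343,604.07 ÷ 0.0081212 = KRW 42,309,519
Profit = KRW 42,309,519 − KRW 41,132,000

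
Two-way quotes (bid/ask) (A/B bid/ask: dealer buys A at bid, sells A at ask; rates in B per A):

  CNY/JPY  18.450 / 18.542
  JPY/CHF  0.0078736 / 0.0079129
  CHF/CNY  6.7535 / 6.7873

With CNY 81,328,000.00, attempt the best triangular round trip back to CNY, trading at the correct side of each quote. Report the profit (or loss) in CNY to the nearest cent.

Net profit: CNY 339,788.01

Best loop CNY → CHF → JPY → CNY:
CNY 81,328,000.00 ÷ 6.7873 (buy CHF at ask) = CHF 11,982,378.85
CHF 11,982,378.85 ÷ 0.0079129 (buy JPY at ask) = JPY 1,514,284,125
JPY 1,514,284,125 ÷ 18.542 (buy CNY at ask) = CNY 81,667,788.01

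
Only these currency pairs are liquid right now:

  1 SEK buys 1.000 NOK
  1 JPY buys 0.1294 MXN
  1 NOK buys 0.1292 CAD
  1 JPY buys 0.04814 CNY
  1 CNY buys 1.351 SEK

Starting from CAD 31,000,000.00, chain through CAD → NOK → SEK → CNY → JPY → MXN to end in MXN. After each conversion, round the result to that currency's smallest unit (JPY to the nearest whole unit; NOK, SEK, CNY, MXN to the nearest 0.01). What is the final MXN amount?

MXN 477,388,575.52

CAD 31,000,000.00 ÷ 0.1292 = NOK 239,938,080.50
NOK 239,938,080.50 ÷ 1.000 = SEK 239,938,080.50
SEK 239,938,080.50 ÷ 1.351 = CNY 177,600,355.66
CNY 177,600,355.66 ÷ 0.04814 = JPY 3,689,247,106
JPY 3,689,247,106 × 0.1294 = MXN 477,388,575.52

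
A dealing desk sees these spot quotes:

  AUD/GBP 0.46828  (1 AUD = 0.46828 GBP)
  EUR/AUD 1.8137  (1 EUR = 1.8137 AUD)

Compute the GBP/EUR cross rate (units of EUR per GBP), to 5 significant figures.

1 GBP ÷ 0.46828 = 2.13547 AUD
2.13547 AUD ÷ 1.8137 = 1.17741 EUR

GBP/EUR = 1.1774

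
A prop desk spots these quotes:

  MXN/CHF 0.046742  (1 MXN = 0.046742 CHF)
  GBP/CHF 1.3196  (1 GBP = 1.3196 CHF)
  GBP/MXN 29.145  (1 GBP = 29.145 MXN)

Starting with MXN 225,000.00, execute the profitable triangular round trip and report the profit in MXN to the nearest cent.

Profit: MXN 7,279.86

Profitable loop is MXN → CHF → GBP → MXN:
MXN 225,000.00 × 0.046742 = CHF 10,516.95
CHF 10,516.95 ÷ 1.3196 = GBP 7,969.80
GBP 7,969.80 × 29.145 = MXN 232,279.86
Profit = MXN 232,279.86 − MXN 225,000.00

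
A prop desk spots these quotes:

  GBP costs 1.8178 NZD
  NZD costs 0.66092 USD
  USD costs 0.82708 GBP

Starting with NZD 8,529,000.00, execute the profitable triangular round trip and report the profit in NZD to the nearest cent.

Profit: NZD 54,325.89

Profitable loop is NZD → GBP → USD → NZD:
NZD 8,529,000.00 ÷ 1.8178 = GBP 4,691,935.31
GBP 4,691,935.31 ÷ 0.82708 = USD 5,672,891.75
USD 5,672,891.75 ÷ 0.66092 = NZD 8,583,325.89
Profit = NZD 8,583,325.89 − NZD 8,529,000.00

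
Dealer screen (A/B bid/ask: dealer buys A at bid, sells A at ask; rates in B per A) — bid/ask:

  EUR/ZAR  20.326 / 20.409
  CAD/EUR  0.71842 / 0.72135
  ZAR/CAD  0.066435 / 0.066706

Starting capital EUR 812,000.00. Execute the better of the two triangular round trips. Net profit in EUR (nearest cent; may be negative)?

Net profit: EUR 14,843.60

Best loop EUR → CAD → ZAR → EUR:
EUR 812,000.00 ÷ 0.72135 (buy CAD at ask) = CAD 1,125,667.15
CAD 1,125,667.15 ÷ 0.066706 (buy ZAR at ask) = ZAR 16,875,051.00
ZAR 16,875,051.00 ÷ 20.409 (buy EUR at ask) = EUR 826,843.60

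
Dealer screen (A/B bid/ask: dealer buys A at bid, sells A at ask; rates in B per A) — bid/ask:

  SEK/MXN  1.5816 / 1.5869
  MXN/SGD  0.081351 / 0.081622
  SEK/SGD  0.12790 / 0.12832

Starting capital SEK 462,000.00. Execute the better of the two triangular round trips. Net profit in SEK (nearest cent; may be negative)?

Best loop SEK → MXN → SGD → SEK:
SEK 462,000.00 × 1.5816 (sell SEK at bid) = MXN 730,699.20
MXN 730,699.20 × 0.081351 (sell MXN at bid) = SGD 59,443.11
SGD 59,443.11 ÷ 0.12832 (buy SEK at ask) = SEK 463,241.20

Net profit: SEK 1,241.20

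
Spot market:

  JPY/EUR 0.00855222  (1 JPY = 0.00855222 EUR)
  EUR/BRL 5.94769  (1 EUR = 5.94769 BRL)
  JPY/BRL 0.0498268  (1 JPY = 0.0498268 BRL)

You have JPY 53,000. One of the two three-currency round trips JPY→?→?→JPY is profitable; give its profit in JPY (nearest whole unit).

Profitable loop is JPY → EUR → BRL → JPY:
JPY 53,000 × 0.00855222 = EUR 453.27
EUR 453.27 × 5.94769 = BRL 2,695.90
BRL 2,695.90 ÷ 0.0498268 = JPY 54,105
Profit = JPY 54,105 − JPY 53,000

Profit: JPY 1,105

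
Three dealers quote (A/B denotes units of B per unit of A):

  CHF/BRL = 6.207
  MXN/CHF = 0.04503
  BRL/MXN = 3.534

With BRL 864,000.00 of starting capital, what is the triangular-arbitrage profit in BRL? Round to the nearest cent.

Profitable loop is BRL → CHF → MXN → BRL:
BRL 864,000.00 ÷ 6.207 = CHF 139,197.68
CHF 139,197.68 ÷ 0.04503 = MXN 3,091,220.96
MXN 3,091,220.96 ÷ 3.534 = BRL 874,708.82
Profit = BRL 874,708.82 − BRL 864,000.00

Profit: BRL 10,708.82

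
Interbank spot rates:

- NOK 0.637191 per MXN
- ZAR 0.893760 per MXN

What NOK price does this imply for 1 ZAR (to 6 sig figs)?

1 ZAR ÷ 0.893760 = 1.11887 MXN
1.11887 MXN × 0.637191 = 0.712933 NOK

ZAR/NOK = 0.712933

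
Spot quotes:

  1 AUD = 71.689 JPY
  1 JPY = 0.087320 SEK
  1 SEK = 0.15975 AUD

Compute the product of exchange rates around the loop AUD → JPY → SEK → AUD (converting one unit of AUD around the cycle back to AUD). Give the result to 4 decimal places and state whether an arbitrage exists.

Around AUD → JPY → SEK → AUD: 1 × 71.689 × 0.087320 × 0.15975 = 1.000016
Product ≈ 1 (deviation 0.002%, within rounding noise).

1.0000 (no arbitrage)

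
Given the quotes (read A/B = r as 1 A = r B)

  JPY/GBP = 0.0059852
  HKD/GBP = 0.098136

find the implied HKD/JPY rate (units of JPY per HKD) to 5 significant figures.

HKD/JPY = 16.396

1 HKD × 0.098136 = 0.098136 GBP
0.098136 GBP ÷ 0.0059852 = 16.3964 JPY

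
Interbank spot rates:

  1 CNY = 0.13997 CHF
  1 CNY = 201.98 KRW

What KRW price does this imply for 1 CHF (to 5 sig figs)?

1 CHF ÷ 0.13997 = 7.14439 CNY
7.14439 CNY × 201.98 = 1443.02 KRW

CHF/KRW = 1443.0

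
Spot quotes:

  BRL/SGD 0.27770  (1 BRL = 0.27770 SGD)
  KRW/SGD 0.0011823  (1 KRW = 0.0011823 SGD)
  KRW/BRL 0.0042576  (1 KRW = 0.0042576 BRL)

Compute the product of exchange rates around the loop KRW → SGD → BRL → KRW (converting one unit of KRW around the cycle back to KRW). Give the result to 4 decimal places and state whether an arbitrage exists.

Around KRW → SGD → BRL → KRW: 1 × 0.0011823 ÷ 0.27770 ÷ 0.0042576 = 0.999970
Product ≈ 1 (deviation 0.003%, within rounding noise).

1.0000 (no arbitrage)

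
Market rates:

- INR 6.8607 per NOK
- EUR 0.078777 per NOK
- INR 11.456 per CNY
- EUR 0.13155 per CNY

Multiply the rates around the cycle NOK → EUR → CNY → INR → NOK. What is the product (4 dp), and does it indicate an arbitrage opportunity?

Around NOK → EUR → CNY → INR → NOK: 1 × 0.078777 ÷ 0.13155 × 11.456 ÷ 6.8607 = 0.999938
Product ≈ 1 (deviation 0.006%, within rounding noise).

0.9999 (no arbitrage)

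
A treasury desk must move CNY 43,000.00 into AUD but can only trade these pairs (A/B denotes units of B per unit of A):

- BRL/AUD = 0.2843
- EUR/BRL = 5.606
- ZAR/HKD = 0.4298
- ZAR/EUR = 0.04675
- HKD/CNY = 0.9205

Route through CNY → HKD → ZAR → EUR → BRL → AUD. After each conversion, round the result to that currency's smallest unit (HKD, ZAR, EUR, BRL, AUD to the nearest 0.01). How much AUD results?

CNY 43,000.00 ÷ 0.9205 = HKD 46,713.74
HKD 46,713.74 ÷ 0.4298 = ZAR 108,687.16
ZAR 108,687.16 × 0.04675 = EUR 5,081.12
EUR 5,081.12 × 5.606 = BRL 28,484.76
BRL 28,484.76 × 0.2843 = AUD 8,098.22

AUD 8,098.22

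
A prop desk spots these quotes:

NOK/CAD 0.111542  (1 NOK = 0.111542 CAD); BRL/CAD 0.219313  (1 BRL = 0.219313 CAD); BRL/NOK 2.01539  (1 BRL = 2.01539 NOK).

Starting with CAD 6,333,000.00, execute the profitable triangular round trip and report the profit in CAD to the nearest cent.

Profitable loop is CAD → BRL → NOK → CAD:
CAD 6,333,000.00 ÷ 0.219313 = BRL 28,876,537.19
BRL 28,876,537.19 × 2.01539 = NOK 58,197,484.28
NOK 58,197,484.28 × 0.111542 = CAD 6,491,463.79
Profit = CAD 6,491,463.79 − CAD 6,333,000.00

Profit: CAD 158,463.79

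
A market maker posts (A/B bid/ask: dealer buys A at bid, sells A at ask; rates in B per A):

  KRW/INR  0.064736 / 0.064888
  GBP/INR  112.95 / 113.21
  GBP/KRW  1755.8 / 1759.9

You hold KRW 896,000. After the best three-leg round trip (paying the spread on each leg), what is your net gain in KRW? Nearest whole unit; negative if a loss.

Best loop KRW → INR → GBP → KRW:
KRW 896,000 × 0.064736 (sell KRW at bid) = INR 58,003.46
INR 58,003.46 ÷ 113.21 (buy GBP at ask) = GBP 512.35
GBP 512.35 × 1755.8 (sell GBP at bid) = KRW 899,589

Net profit: KRW 3,589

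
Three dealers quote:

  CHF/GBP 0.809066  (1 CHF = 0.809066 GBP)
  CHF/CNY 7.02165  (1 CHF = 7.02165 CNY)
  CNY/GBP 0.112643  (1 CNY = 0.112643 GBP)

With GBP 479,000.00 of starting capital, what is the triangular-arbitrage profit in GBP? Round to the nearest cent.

Profit: GBP 10,977.43

Profitable loop is GBP → CNY → CHF → GBP:
GBP 479,000.00 ÷ 0.112643 = CNY 4,252,372.54
CNY 4,252,372.54 ÷ 7.02165 = CHF 605,608.73
CHF 605,608.73 × 0.809066 = GBP 489,977.43
Profit = GBP 489,977.43 − GBP 479,000.00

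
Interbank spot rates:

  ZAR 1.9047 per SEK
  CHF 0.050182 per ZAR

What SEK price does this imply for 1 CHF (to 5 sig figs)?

CHF/SEK = 10.462

1 CHF ÷ 0.050182 = 19.9275 ZAR
19.9275 ZAR ÷ 1.9047 = 10.4623 SEK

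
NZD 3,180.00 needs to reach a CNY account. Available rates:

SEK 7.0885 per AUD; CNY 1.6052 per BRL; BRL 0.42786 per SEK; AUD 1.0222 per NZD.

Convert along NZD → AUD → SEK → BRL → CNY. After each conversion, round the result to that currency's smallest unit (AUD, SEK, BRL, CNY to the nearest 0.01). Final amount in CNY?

NZD 3,180.00 × 1.0222 = AUD 3,250.60
AUD 3,250.60 × 7.0885 = SEK 23,041.88
SEK 23,041.88 × 0.42786 = BRL 9,858.70
BRL 9,858.70 × 1.6052 = CNY 15,825.19

CNY 15,825.19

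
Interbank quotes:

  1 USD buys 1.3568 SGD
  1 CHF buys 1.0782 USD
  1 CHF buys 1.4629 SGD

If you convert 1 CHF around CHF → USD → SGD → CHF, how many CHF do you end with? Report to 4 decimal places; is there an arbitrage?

1.0000 (no arbitrage)

Around CHF → USD → SGD → CHF: 1 × 1.0782 × 1.3568 ÷ 1.4629 = 1.000001
Product ≈ 1 (deviation 0.000%, within rounding noise).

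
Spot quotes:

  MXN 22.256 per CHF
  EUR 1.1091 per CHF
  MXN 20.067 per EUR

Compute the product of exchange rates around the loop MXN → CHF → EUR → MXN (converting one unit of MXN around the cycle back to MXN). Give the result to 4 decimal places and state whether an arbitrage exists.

1.0000 (no arbitrage)

Around MXN → CHF → EUR → MXN: 1 ÷ 22.256 × 1.1091 × 20.067 = 1.000014
Product ≈ 1 (deviation 0.001%, within rounding noise).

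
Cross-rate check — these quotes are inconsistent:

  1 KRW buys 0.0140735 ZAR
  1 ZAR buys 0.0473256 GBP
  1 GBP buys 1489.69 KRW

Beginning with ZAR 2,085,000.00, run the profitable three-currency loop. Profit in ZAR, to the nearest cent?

Profit: ZAR 16,415.40

Profitable loop is ZAR → KRW → GBP → ZAR:
ZAR 2,085,000.00 ÷ 0.0140735 = KRW 148,150,780
KRW 148,150,780 ÷ 1489.69 = GBP 99,450.74
GBP 99,450.74 ÷ 0.0473256 = ZAR 2,101,415.40
Profit = ZAR 2,101,415.40 − ZAR 2,085,000.00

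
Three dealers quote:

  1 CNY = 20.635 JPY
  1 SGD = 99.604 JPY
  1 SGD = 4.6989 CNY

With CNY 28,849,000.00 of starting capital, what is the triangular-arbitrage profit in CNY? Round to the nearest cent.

Profit: CNY 786,132.10

Profitable loop is CNY → SGD → JPY → CNY:
CNY 28,849,000.00 ÷ 4.6989 = SGD 6,139,522.02
SGD 6,139,522.02 × 99.604 = JPY 611,520,951
JPY 611,520,951 ÷ 20.635 = CNY 29,635,132.10
Profit = CNY 29,635,132.10 − CNY 28,849,000.00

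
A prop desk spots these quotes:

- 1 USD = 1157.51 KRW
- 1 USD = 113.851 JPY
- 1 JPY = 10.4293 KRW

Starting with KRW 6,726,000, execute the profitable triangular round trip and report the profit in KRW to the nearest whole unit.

Profit: KRW 173,603

Profitable loop is KRW → USD → JPY → KRW:
KRW 6,726,000 ÷ 1157.51 = USD 5,810.75
USD 5,810.75 × 113.851 = JPY 661,560
JPY 661,560 × 10.4293 = KRW 6,899,603
Profit = KRW 6,899,603 − KRW 6,726,000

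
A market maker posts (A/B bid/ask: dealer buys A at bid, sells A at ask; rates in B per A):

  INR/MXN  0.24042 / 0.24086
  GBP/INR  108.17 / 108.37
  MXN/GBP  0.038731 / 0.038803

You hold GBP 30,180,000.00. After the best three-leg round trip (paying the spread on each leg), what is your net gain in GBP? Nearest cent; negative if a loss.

Best loop GBP → INR → MXN → GBP:
GBP 30,180,000.00 × 108.17 (sell GBP at bid) = INR 3,264,570,600.00
INR 3,264,570,600.00 × 0.24042 (sell INR at bid) = MXN 784,868,063.65
MXN 784,868,063.65 × 0.038731 (sell MXN at bid) = GBP 30,398,724.97

Net profit: GBP 218,724.97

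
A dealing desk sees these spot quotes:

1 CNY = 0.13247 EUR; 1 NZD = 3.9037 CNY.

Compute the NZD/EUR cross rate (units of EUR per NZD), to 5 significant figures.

NZD/EUR = 0.51712

1 NZD × 3.9037 = 3.9037 CNY
3.9037 CNY × 0.13247 = 0.517123 EUR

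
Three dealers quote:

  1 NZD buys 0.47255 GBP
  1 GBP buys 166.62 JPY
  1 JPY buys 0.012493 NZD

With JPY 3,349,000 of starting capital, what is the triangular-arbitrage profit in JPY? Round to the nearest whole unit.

Profitable loop is JPY → GBP → NZD → JPY:
JPY 3,349,000 ÷ 166.62 = GBP 20,099.63
GBP 20,099.63 ÷ 0.47255 = NZD 42,534.39
NZD 42,534.39 ÷ 0.012493 = JPY 3,404,658
Profit = JPY 3,404,658 − JPY 3,349,000

Profit: JPY 55,658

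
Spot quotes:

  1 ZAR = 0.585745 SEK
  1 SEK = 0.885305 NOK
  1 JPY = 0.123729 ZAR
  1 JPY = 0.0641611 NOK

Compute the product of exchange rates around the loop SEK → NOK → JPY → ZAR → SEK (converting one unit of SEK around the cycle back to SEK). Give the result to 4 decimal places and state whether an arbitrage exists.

Around SEK → NOK → JPY → ZAR → SEK: 1 × 0.885305 ÷ 0.0641611 × 0.123729 × 0.585745 = 1.000003
Product ≈ 1 (deviation 0.000%, within rounding noise).

1.0000 (no arbitrage)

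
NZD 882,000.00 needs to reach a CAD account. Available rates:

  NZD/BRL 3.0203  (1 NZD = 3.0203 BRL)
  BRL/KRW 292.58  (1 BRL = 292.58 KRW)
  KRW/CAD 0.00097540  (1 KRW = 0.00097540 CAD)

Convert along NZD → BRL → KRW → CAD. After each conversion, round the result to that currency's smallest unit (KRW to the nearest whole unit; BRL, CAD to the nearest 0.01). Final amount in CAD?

CAD 760,231.84

NZD 882,000.00 × 3.0203 = BRL 2,663,904.60
BRL 2,663,904.60 × 292.58 = KRW 779,405,208
KRW 779,405,208 × 0.00097540 = CAD 760,231.84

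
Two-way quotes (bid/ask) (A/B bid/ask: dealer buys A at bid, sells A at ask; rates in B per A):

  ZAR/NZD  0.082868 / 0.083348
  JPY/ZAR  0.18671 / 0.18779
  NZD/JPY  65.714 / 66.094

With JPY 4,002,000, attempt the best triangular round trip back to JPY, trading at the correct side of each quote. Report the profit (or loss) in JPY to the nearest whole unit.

Net profit: JPY 67,016

Best loop JPY → ZAR → NZD → JPY:
JPY 4,002,000 × 0.18671 (sell JPY at bid) = ZAR 747,213.42
ZAR 747,213.42 × 0.082868 (sell ZAR at bid) = NZD 61,920.08
NZD 61,920.08 × 65.714 (sell NZD at bid) = JPY 4,069,016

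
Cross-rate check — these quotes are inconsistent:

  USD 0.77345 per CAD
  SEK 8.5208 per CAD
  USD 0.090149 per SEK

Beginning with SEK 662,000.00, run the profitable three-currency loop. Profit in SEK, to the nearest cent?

Profitable loop is SEK → CAD → USD → SEK:
SEK 662,000.00 ÷ 8.5208 = CAD 77,692.24
CAD 77,692.24 × 0.77345 = USD 60,091.06
USD 60,091.06 ÷ 0.090149 = SEK 666,574.89
Profit = SEK 666,574.89 − SEK 662,000.00

Profit: SEK 4,574.89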